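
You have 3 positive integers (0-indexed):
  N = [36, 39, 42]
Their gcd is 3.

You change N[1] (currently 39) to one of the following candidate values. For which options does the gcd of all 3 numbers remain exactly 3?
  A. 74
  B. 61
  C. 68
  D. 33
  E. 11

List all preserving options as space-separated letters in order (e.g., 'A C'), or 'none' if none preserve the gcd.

Answer: D

Derivation:
Old gcd = 3; gcd of others (without N[1]) = 6
New gcd for candidate v: gcd(6, v). Preserves old gcd iff gcd(6, v) = 3.
  Option A: v=74, gcd(6,74)=2 -> changes
  Option B: v=61, gcd(6,61)=1 -> changes
  Option C: v=68, gcd(6,68)=2 -> changes
  Option D: v=33, gcd(6,33)=3 -> preserves
  Option E: v=11, gcd(6,11)=1 -> changes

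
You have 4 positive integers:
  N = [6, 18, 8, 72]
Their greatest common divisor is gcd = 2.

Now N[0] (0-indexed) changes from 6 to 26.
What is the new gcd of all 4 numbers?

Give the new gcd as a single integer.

Answer: 2

Derivation:
Numbers: [6, 18, 8, 72], gcd = 2
Change: index 0, 6 -> 26
gcd of the OTHER numbers (without index 0): gcd([18, 8, 72]) = 2
New gcd = gcd(g_others, new_val) = gcd(2, 26) = 2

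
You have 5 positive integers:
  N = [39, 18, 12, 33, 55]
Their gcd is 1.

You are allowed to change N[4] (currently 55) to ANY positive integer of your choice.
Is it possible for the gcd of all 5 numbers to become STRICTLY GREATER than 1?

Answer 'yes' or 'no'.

Answer: yes

Derivation:
Current gcd = 1
gcd of all OTHER numbers (without N[4]=55): gcd([39, 18, 12, 33]) = 3
The new gcd after any change is gcd(3, new_value).
This can be at most 3.
Since 3 > old gcd 1, the gcd CAN increase (e.g., set N[4] = 3).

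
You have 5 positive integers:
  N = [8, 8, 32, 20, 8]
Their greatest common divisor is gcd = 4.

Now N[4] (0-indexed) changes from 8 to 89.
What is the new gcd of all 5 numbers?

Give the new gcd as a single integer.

Answer: 1

Derivation:
Numbers: [8, 8, 32, 20, 8], gcd = 4
Change: index 4, 8 -> 89
gcd of the OTHER numbers (without index 4): gcd([8, 8, 32, 20]) = 4
New gcd = gcd(g_others, new_val) = gcd(4, 89) = 1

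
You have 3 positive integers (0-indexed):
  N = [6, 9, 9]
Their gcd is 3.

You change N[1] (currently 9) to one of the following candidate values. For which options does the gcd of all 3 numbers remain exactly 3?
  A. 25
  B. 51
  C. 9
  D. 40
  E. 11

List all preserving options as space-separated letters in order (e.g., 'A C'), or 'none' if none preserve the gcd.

Answer: B C

Derivation:
Old gcd = 3; gcd of others (without N[1]) = 3
New gcd for candidate v: gcd(3, v). Preserves old gcd iff gcd(3, v) = 3.
  Option A: v=25, gcd(3,25)=1 -> changes
  Option B: v=51, gcd(3,51)=3 -> preserves
  Option C: v=9, gcd(3,9)=3 -> preserves
  Option D: v=40, gcd(3,40)=1 -> changes
  Option E: v=11, gcd(3,11)=1 -> changes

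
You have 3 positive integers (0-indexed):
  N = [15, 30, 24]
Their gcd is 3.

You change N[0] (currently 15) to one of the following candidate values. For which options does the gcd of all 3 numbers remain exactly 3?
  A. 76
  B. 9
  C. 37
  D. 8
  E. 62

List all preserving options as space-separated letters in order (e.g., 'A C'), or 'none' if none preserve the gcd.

Old gcd = 3; gcd of others (without N[0]) = 6
New gcd for candidate v: gcd(6, v). Preserves old gcd iff gcd(6, v) = 3.
  Option A: v=76, gcd(6,76)=2 -> changes
  Option B: v=9, gcd(6,9)=3 -> preserves
  Option C: v=37, gcd(6,37)=1 -> changes
  Option D: v=8, gcd(6,8)=2 -> changes
  Option E: v=62, gcd(6,62)=2 -> changes

Answer: B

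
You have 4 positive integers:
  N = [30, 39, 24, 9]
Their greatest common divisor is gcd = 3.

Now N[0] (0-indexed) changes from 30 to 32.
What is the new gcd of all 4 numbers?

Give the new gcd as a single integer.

Numbers: [30, 39, 24, 9], gcd = 3
Change: index 0, 30 -> 32
gcd of the OTHER numbers (without index 0): gcd([39, 24, 9]) = 3
New gcd = gcd(g_others, new_val) = gcd(3, 32) = 1

Answer: 1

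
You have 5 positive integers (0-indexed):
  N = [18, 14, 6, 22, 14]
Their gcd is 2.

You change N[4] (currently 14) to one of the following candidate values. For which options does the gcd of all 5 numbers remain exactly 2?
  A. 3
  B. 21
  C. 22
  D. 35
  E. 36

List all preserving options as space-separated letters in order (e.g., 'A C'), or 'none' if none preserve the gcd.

Answer: C E

Derivation:
Old gcd = 2; gcd of others (without N[4]) = 2
New gcd for candidate v: gcd(2, v). Preserves old gcd iff gcd(2, v) = 2.
  Option A: v=3, gcd(2,3)=1 -> changes
  Option B: v=21, gcd(2,21)=1 -> changes
  Option C: v=22, gcd(2,22)=2 -> preserves
  Option D: v=35, gcd(2,35)=1 -> changes
  Option E: v=36, gcd(2,36)=2 -> preserves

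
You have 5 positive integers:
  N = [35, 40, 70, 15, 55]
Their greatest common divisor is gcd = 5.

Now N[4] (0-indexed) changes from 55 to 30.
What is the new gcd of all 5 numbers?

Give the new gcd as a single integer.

Numbers: [35, 40, 70, 15, 55], gcd = 5
Change: index 4, 55 -> 30
gcd of the OTHER numbers (without index 4): gcd([35, 40, 70, 15]) = 5
New gcd = gcd(g_others, new_val) = gcd(5, 30) = 5

Answer: 5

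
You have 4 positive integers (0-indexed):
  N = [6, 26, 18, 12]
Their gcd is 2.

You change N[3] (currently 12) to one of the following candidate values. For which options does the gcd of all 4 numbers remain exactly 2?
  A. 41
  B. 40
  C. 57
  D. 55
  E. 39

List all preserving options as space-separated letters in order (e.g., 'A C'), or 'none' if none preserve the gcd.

Old gcd = 2; gcd of others (without N[3]) = 2
New gcd for candidate v: gcd(2, v). Preserves old gcd iff gcd(2, v) = 2.
  Option A: v=41, gcd(2,41)=1 -> changes
  Option B: v=40, gcd(2,40)=2 -> preserves
  Option C: v=57, gcd(2,57)=1 -> changes
  Option D: v=55, gcd(2,55)=1 -> changes
  Option E: v=39, gcd(2,39)=1 -> changes

Answer: B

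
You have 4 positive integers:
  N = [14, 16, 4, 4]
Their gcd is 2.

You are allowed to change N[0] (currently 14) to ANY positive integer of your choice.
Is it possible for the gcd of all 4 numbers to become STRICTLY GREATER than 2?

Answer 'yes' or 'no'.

Answer: yes

Derivation:
Current gcd = 2
gcd of all OTHER numbers (without N[0]=14): gcd([16, 4, 4]) = 4
The new gcd after any change is gcd(4, new_value).
This can be at most 4.
Since 4 > old gcd 2, the gcd CAN increase (e.g., set N[0] = 4).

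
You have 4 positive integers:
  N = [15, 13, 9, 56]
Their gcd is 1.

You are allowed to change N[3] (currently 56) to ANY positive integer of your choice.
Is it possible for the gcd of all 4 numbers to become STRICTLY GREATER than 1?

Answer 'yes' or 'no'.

Current gcd = 1
gcd of all OTHER numbers (without N[3]=56): gcd([15, 13, 9]) = 1
The new gcd after any change is gcd(1, new_value).
This can be at most 1.
Since 1 = old gcd 1, the gcd can only stay the same or decrease.

Answer: no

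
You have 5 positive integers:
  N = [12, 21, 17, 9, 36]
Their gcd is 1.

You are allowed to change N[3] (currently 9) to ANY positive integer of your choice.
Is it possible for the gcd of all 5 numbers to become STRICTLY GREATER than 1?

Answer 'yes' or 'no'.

Current gcd = 1
gcd of all OTHER numbers (without N[3]=9): gcd([12, 21, 17, 36]) = 1
The new gcd after any change is gcd(1, new_value).
This can be at most 1.
Since 1 = old gcd 1, the gcd can only stay the same or decrease.

Answer: no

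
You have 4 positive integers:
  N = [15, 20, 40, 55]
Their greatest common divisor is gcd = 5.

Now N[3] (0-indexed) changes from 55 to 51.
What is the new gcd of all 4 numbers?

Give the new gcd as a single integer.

Answer: 1

Derivation:
Numbers: [15, 20, 40, 55], gcd = 5
Change: index 3, 55 -> 51
gcd of the OTHER numbers (without index 3): gcd([15, 20, 40]) = 5
New gcd = gcd(g_others, new_val) = gcd(5, 51) = 1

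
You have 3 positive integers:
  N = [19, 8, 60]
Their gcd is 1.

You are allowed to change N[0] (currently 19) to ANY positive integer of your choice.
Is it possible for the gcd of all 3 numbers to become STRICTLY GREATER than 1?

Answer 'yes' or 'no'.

Answer: yes

Derivation:
Current gcd = 1
gcd of all OTHER numbers (without N[0]=19): gcd([8, 60]) = 4
The new gcd after any change is gcd(4, new_value).
This can be at most 4.
Since 4 > old gcd 1, the gcd CAN increase (e.g., set N[0] = 4).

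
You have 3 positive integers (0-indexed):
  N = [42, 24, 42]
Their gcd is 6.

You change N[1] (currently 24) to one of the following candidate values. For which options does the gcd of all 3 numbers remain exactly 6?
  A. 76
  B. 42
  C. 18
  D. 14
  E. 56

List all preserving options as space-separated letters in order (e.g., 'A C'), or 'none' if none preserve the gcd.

Answer: C

Derivation:
Old gcd = 6; gcd of others (without N[1]) = 42
New gcd for candidate v: gcd(42, v). Preserves old gcd iff gcd(42, v) = 6.
  Option A: v=76, gcd(42,76)=2 -> changes
  Option B: v=42, gcd(42,42)=42 -> changes
  Option C: v=18, gcd(42,18)=6 -> preserves
  Option D: v=14, gcd(42,14)=14 -> changes
  Option E: v=56, gcd(42,56)=14 -> changes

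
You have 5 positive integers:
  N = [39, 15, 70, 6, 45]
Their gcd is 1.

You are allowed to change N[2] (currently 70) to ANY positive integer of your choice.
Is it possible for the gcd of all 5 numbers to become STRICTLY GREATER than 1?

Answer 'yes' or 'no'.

Current gcd = 1
gcd of all OTHER numbers (without N[2]=70): gcd([39, 15, 6, 45]) = 3
The new gcd after any change is gcd(3, new_value).
This can be at most 3.
Since 3 > old gcd 1, the gcd CAN increase (e.g., set N[2] = 3).

Answer: yes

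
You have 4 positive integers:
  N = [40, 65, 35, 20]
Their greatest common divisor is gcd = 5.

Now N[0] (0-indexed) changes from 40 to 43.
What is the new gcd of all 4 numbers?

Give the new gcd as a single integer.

Answer: 1

Derivation:
Numbers: [40, 65, 35, 20], gcd = 5
Change: index 0, 40 -> 43
gcd of the OTHER numbers (without index 0): gcd([65, 35, 20]) = 5
New gcd = gcd(g_others, new_val) = gcd(5, 43) = 1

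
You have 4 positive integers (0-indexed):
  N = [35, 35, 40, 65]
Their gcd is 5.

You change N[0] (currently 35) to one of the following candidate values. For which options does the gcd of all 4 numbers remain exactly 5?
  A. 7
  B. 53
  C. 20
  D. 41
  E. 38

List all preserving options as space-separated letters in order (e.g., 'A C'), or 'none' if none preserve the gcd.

Old gcd = 5; gcd of others (without N[0]) = 5
New gcd for candidate v: gcd(5, v). Preserves old gcd iff gcd(5, v) = 5.
  Option A: v=7, gcd(5,7)=1 -> changes
  Option B: v=53, gcd(5,53)=1 -> changes
  Option C: v=20, gcd(5,20)=5 -> preserves
  Option D: v=41, gcd(5,41)=1 -> changes
  Option E: v=38, gcd(5,38)=1 -> changes

Answer: C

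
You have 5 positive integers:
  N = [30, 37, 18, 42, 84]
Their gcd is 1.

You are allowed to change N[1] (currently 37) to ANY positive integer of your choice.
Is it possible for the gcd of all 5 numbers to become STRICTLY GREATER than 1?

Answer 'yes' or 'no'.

Answer: yes

Derivation:
Current gcd = 1
gcd of all OTHER numbers (without N[1]=37): gcd([30, 18, 42, 84]) = 6
The new gcd after any change is gcd(6, new_value).
This can be at most 6.
Since 6 > old gcd 1, the gcd CAN increase (e.g., set N[1] = 6).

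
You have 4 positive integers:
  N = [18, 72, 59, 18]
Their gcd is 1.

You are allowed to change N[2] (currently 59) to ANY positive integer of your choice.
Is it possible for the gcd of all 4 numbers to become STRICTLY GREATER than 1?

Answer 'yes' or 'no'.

Current gcd = 1
gcd of all OTHER numbers (without N[2]=59): gcd([18, 72, 18]) = 18
The new gcd after any change is gcd(18, new_value).
This can be at most 18.
Since 18 > old gcd 1, the gcd CAN increase (e.g., set N[2] = 18).

Answer: yes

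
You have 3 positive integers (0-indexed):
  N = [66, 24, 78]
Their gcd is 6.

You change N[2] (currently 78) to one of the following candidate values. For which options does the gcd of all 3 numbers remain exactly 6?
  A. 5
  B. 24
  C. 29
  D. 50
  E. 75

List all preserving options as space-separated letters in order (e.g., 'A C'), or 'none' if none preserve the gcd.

Old gcd = 6; gcd of others (without N[2]) = 6
New gcd for candidate v: gcd(6, v). Preserves old gcd iff gcd(6, v) = 6.
  Option A: v=5, gcd(6,5)=1 -> changes
  Option B: v=24, gcd(6,24)=6 -> preserves
  Option C: v=29, gcd(6,29)=1 -> changes
  Option D: v=50, gcd(6,50)=2 -> changes
  Option E: v=75, gcd(6,75)=3 -> changes

Answer: B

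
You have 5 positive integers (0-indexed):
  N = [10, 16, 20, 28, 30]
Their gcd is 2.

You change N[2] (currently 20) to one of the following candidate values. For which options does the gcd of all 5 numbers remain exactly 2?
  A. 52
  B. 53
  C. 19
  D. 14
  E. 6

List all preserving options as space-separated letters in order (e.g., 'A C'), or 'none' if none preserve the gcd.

Answer: A D E

Derivation:
Old gcd = 2; gcd of others (without N[2]) = 2
New gcd for candidate v: gcd(2, v). Preserves old gcd iff gcd(2, v) = 2.
  Option A: v=52, gcd(2,52)=2 -> preserves
  Option B: v=53, gcd(2,53)=1 -> changes
  Option C: v=19, gcd(2,19)=1 -> changes
  Option D: v=14, gcd(2,14)=2 -> preserves
  Option E: v=6, gcd(2,6)=2 -> preserves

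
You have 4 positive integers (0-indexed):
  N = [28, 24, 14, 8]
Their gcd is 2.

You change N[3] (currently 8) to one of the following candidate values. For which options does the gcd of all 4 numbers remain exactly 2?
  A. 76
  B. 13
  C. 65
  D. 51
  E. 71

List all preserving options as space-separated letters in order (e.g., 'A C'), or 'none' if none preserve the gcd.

Answer: A

Derivation:
Old gcd = 2; gcd of others (without N[3]) = 2
New gcd for candidate v: gcd(2, v). Preserves old gcd iff gcd(2, v) = 2.
  Option A: v=76, gcd(2,76)=2 -> preserves
  Option B: v=13, gcd(2,13)=1 -> changes
  Option C: v=65, gcd(2,65)=1 -> changes
  Option D: v=51, gcd(2,51)=1 -> changes
  Option E: v=71, gcd(2,71)=1 -> changes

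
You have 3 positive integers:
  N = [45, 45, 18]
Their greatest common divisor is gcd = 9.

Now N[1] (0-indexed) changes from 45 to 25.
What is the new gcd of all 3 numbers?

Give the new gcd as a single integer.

Numbers: [45, 45, 18], gcd = 9
Change: index 1, 45 -> 25
gcd of the OTHER numbers (without index 1): gcd([45, 18]) = 9
New gcd = gcd(g_others, new_val) = gcd(9, 25) = 1

Answer: 1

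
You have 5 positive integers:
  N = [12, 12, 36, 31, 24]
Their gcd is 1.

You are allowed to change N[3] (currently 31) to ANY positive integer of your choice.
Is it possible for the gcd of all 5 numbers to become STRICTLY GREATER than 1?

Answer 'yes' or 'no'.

Answer: yes

Derivation:
Current gcd = 1
gcd of all OTHER numbers (without N[3]=31): gcd([12, 12, 36, 24]) = 12
The new gcd after any change is gcd(12, new_value).
This can be at most 12.
Since 12 > old gcd 1, the gcd CAN increase (e.g., set N[3] = 12).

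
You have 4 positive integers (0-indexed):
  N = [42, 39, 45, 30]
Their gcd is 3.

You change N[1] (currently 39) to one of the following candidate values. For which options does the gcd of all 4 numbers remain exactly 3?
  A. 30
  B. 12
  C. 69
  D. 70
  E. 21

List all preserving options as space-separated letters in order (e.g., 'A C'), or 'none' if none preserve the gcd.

Answer: A B C E

Derivation:
Old gcd = 3; gcd of others (without N[1]) = 3
New gcd for candidate v: gcd(3, v). Preserves old gcd iff gcd(3, v) = 3.
  Option A: v=30, gcd(3,30)=3 -> preserves
  Option B: v=12, gcd(3,12)=3 -> preserves
  Option C: v=69, gcd(3,69)=3 -> preserves
  Option D: v=70, gcd(3,70)=1 -> changes
  Option E: v=21, gcd(3,21)=3 -> preserves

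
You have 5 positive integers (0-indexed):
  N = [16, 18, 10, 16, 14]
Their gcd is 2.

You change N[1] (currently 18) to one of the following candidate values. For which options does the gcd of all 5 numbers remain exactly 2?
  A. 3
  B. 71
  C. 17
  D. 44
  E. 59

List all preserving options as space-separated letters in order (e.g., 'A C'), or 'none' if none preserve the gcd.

Answer: D

Derivation:
Old gcd = 2; gcd of others (without N[1]) = 2
New gcd for candidate v: gcd(2, v). Preserves old gcd iff gcd(2, v) = 2.
  Option A: v=3, gcd(2,3)=1 -> changes
  Option B: v=71, gcd(2,71)=1 -> changes
  Option C: v=17, gcd(2,17)=1 -> changes
  Option D: v=44, gcd(2,44)=2 -> preserves
  Option E: v=59, gcd(2,59)=1 -> changes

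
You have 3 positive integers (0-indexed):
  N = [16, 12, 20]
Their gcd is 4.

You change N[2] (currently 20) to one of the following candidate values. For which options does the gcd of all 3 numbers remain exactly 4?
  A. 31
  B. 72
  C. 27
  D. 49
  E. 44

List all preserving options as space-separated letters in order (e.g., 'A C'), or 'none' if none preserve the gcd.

Old gcd = 4; gcd of others (without N[2]) = 4
New gcd for candidate v: gcd(4, v). Preserves old gcd iff gcd(4, v) = 4.
  Option A: v=31, gcd(4,31)=1 -> changes
  Option B: v=72, gcd(4,72)=4 -> preserves
  Option C: v=27, gcd(4,27)=1 -> changes
  Option D: v=49, gcd(4,49)=1 -> changes
  Option E: v=44, gcd(4,44)=4 -> preserves

Answer: B E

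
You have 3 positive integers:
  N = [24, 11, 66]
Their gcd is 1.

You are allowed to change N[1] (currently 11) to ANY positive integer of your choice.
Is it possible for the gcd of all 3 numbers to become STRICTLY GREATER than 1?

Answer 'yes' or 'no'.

Current gcd = 1
gcd of all OTHER numbers (without N[1]=11): gcd([24, 66]) = 6
The new gcd after any change is gcd(6, new_value).
This can be at most 6.
Since 6 > old gcd 1, the gcd CAN increase (e.g., set N[1] = 6).

Answer: yes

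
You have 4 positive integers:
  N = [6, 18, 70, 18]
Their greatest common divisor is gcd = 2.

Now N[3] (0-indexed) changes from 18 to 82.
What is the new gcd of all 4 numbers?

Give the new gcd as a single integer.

Answer: 2

Derivation:
Numbers: [6, 18, 70, 18], gcd = 2
Change: index 3, 18 -> 82
gcd of the OTHER numbers (without index 3): gcd([6, 18, 70]) = 2
New gcd = gcd(g_others, new_val) = gcd(2, 82) = 2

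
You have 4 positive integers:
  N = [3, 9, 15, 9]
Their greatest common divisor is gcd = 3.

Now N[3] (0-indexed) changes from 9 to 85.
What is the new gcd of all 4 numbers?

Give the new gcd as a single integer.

Numbers: [3, 9, 15, 9], gcd = 3
Change: index 3, 9 -> 85
gcd of the OTHER numbers (without index 3): gcd([3, 9, 15]) = 3
New gcd = gcd(g_others, new_val) = gcd(3, 85) = 1

Answer: 1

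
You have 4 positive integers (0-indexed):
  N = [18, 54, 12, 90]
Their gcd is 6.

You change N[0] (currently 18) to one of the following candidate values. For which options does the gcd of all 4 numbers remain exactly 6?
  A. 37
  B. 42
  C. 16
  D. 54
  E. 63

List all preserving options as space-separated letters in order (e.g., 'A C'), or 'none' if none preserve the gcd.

Answer: B D

Derivation:
Old gcd = 6; gcd of others (without N[0]) = 6
New gcd for candidate v: gcd(6, v). Preserves old gcd iff gcd(6, v) = 6.
  Option A: v=37, gcd(6,37)=1 -> changes
  Option B: v=42, gcd(6,42)=6 -> preserves
  Option C: v=16, gcd(6,16)=2 -> changes
  Option D: v=54, gcd(6,54)=6 -> preserves
  Option E: v=63, gcd(6,63)=3 -> changes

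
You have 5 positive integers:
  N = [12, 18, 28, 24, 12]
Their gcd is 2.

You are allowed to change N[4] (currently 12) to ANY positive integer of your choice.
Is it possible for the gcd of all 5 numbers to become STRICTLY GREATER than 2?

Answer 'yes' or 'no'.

Current gcd = 2
gcd of all OTHER numbers (without N[4]=12): gcd([12, 18, 28, 24]) = 2
The new gcd after any change is gcd(2, new_value).
This can be at most 2.
Since 2 = old gcd 2, the gcd can only stay the same or decrease.

Answer: no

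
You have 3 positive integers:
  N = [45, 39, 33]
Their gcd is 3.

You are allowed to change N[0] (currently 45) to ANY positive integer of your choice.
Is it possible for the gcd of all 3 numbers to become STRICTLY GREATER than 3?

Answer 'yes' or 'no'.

Answer: no

Derivation:
Current gcd = 3
gcd of all OTHER numbers (without N[0]=45): gcd([39, 33]) = 3
The new gcd after any change is gcd(3, new_value).
This can be at most 3.
Since 3 = old gcd 3, the gcd can only stay the same or decrease.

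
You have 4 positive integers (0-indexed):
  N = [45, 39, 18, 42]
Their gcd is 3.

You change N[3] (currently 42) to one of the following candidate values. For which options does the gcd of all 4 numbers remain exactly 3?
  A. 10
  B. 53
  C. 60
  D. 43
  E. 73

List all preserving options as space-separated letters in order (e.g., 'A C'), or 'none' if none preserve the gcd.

Answer: C

Derivation:
Old gcd = 3; gcd of others (without N[3]) = 3
New gcd for candidate v: gcd(3, v). Preserves old gcd iff gcd(3, v) = 3.
  Option A: v=10, gcd(3,10)=1 -> changes
  Option B: v=53, gcd(3,53)=1 -> changes
  Option C: v=60, gcd(3,60)=3 -> preserves
  Option D: v=43, gcd(3,43)=1 -> changes
  Option E: v=73, gcd(3,73)=1 -> changes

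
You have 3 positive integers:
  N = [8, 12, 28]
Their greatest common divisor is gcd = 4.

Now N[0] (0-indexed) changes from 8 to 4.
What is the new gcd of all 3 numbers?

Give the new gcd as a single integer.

Answer: 4

Derivation:
Numbers: [8, 12, 28], gcd = 4
Change: index 0, 8 -> 4
gcd of the OTHER numbers (without index 0): gcd([12, 28]) = 4
New gcd = gcd(g_others, new_val) = gcd(4, 4) = 4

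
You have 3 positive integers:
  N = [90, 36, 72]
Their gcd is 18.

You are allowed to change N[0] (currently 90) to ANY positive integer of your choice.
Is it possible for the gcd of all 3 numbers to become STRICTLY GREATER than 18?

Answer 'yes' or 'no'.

Answer: yes

Derivation:
Current gcd = 18
gcd of all OTHER numbers (without N[0]=90): gcd([36, 72]) = 36
The new gcd after any change is gcd(36, new_value).
This can be at most 36.
Since 36 > old gcd 18, the gcd CAN increase (e.g., set N[0] = 36).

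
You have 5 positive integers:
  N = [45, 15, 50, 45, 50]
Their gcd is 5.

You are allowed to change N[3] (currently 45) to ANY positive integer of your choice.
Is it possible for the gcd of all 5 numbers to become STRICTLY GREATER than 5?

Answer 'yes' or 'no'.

Answer: no

Derivation:
Current gcd = 5
gcd of all OTHER numbers (without N[3]=45): gcd([45, 15, 50, 50]) = 5
The new gcd after any change is gcd(5, new_value).
This can be at most 5.
Since 5 = old gcd 5, the gcd can only stay the same or decrease.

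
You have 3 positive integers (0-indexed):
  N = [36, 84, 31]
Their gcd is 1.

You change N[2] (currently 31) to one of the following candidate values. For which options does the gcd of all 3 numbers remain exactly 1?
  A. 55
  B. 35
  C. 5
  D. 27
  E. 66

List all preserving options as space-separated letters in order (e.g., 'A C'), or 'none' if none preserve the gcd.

Answer: A B C

Derivation:
Old gcd = 1; gcd of others (without N[2]) = 12
New gcd for candidate v: gcd(12, v). Preserves old gcd iff gcd(12, v) = 1.
  Option A: v=55, gcd(12,55)=1 -> preserves
  Option B: v=35, gcd(12,35)=1 -> preserves
  Option C: v=5, gcd(12,5)=1 -> preserves
  Option D: v=27, gcd(12,27)=3 -> changes
  Option E: v=66, gcd(12,66)=6 -> changes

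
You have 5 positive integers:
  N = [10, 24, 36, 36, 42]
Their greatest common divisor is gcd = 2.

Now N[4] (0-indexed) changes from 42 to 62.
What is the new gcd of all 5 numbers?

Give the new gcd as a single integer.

Answer: 2

Derivation:
Numbers: [10, 24, 36, 36, 42], gcd = 2
Change: index 4, 42 -> 62
gcd of the OTHER numbers (without index 4): gcd([10, 24, 36, 36]) = 2
New gcd = gcd(g_others, new_val) = gcd(2, 62) = 2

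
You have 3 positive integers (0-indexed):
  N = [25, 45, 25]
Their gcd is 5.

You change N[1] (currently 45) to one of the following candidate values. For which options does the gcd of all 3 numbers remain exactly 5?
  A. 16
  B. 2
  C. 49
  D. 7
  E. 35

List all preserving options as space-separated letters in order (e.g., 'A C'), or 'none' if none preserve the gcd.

Old gcd = 5; gcd of others (without N[1]) = 25
New gcd for candidate v: gcd(25, v). Preserves old gcd iff gcd(25, v) = 5.
  Option A: v=16, gcd(25,16)=1 -> changes
  Option B: v=2, gcd(25,2)=1 -> changes
  Option C: v=49, gcd(25,49)=1 -> changes
  Option D: v=7, gcd(25,7)=1 -> changes
  Option E: v=35, gcd(25,35)=5 -> preserves

Answer: E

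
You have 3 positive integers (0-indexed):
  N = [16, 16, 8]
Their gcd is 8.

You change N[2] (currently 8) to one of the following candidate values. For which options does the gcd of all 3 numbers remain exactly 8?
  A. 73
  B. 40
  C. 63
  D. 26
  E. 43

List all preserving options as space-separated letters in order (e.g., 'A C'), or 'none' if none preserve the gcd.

Answer: B

Derivation:
Old gcd = 8; gcd of others (without N[2]) = 16
New gcd for candidate v: gcd(16, v). Preserves old gcd iff gcd(16, v) = 8.
  Option A: v=73, gcd(16,73)=1 -> changes
  Option B: v=40, gcd(16,40)=8 -> preserves
  Option C: v=63, gcd(16,63)=1 -> changes
  Option D: v=26, gcd(16,26)=2 -> changes
  Option E: v=43, gcd(16,43)=1 -> changes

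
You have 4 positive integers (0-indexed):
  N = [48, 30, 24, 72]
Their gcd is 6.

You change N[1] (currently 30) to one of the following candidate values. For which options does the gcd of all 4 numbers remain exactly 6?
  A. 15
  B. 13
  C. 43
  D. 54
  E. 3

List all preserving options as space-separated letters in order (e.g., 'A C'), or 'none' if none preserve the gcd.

Answer: D

Derivation:
Old gcd = 6; gcd of others (without N[1]) = 24
New gcd for candidate v: gcd(24, v). Preserves old gcd iff gcd(24, v) = 6.
  Option A: v=15, gcd(24,15)=3 -> changes
  Option B: v=13, gcd(24,13)=1 -> changes
  Option C: v=43, gcd(24,43)=1 -> changes
  Option D: v=54, gcd(24,54)=6 -> preserves
  Option E: v=3, gcd(24,3)=3 -> changes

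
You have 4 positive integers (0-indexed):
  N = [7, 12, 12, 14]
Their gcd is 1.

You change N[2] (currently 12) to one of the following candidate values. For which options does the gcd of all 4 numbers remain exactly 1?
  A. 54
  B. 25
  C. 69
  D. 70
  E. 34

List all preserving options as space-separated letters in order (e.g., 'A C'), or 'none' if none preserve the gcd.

Old gcd = 1; gcd of others (without N[2]) = 1
New gcd for candidate v: gcd(1, v). Preserves old gcd iff gcd(1, v) = 1.
  Option A: v=54, gcd(1,54)=1 -> preserves
  Option B: v=25, gcd(1,25)=1 -> preserves
  Option C: v=69, gcd(1,69)=1 -> preserves
  Option D: v=70, gcd(1,70)=1 -> preserves
  Option E: v=34, gcd(1,34)=1 -> preserves

Answer: A B C D E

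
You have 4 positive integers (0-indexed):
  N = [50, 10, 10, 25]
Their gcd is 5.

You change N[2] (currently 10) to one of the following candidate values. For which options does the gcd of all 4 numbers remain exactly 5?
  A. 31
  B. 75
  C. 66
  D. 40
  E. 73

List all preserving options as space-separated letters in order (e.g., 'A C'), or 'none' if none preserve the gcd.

Old gcd = 5; gcd of others (without N[2]) = 5
New gcd for candidate v: gcd(5, v). Preserves old gcd iff gcd(5, v) = 5.
  Option A: v=31, gcd(5,31)=1 -> changes
  Option B: v=75, gcd(5,75)=5 -> preserves
  Option C: v=66, gcd(5,66)=1 -> changes
  Option D: v=40, gcd(5,40)=5 -> preserves
  Option E: v=73, gcd(5,73)=1 -> changes

Answer: B D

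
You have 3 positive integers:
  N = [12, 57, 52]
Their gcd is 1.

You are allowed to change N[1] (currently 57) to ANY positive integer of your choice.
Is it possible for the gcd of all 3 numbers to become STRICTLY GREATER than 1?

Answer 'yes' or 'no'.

Answer: yes

Derivation:
Current gcd = 1
gcd of all OTHER numbers (without N[1]=57): gcd([12, 52]) = 4
The new gcd after any change is gcd(4, new_value).
This can be at most 4.
Since 4 > old gcd 1, the gcd CAN increase (e.g., set N[1] = 4).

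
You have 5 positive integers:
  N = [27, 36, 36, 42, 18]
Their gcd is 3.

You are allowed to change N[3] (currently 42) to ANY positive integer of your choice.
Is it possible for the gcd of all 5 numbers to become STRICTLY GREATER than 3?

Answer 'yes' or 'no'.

Answer: yes

Derivation:
Current gcd = 3
gcd of all OTHER numbers (without N[3]=42): gcd([27, 36, 36, 18]) = 9
The new gcd after any change is gcd(9, new_value).
This can be at most 9.
Since 9 > old gcd 3, the gcd CAN increase (e.g., set N[3] = 9).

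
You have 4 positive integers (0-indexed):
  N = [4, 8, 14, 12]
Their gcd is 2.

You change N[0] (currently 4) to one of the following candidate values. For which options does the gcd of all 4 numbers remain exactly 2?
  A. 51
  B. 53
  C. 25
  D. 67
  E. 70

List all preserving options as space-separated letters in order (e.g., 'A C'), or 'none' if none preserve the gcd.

Old gcd = 2; gcd of others (without N[0]) = 2
New gcd for candidate v: gcd(2, v). Preserves old gcd iff gcd(2, v) = 2.
  Option A: v=51, gcd(2,51)=1 -> changes
  Option B: v=53, gcd(2,53)=1 -> changes
  Option C: v=25, gcd(2,25)=1 -> changes
  Option D: v=67, gcd(2,67)=1 -> changes
  Option E: v=70, gcd(2,70)=2 -> preserves

Answer: E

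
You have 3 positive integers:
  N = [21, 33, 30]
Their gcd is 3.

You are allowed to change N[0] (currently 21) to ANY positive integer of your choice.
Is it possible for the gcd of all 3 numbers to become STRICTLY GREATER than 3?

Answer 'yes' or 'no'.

Current gcd = 3
gcd of all OTHER numbers (without N[0]=21): gcd([33, 30]) = 3
The new gcd after any change is gcd(3, new_value).
This can be at most 3.
Since 3 = old gcd 3, the gcd can only stay the same or decrease.

Answer: no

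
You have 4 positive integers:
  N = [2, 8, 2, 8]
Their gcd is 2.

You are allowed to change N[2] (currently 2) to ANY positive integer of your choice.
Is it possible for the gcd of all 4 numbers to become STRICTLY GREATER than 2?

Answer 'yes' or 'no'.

Current gcd = 2
gcd of all OTHER numbers (without N[2]=2): gcd([2, 8, 8]) = 2
The new gcd after any change is gcd(2, new_value).
This can be at most 2.
Since 2 = old gcd 2, the gcd can only stay the same or decrease.

Answer: no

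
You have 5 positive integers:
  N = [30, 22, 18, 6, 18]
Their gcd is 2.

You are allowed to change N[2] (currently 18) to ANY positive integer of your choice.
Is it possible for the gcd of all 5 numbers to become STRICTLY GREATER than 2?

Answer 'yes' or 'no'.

Answer: no

Derivation:
Current gcd = 2
gcd of all OTHER numbers (without N[2]=18): gcd([30, 22, 6, 18]) = 2
The new gcd after any change is gcd(2, new_value).
This can be at most 2.
Since 2 = old gcd 2, the gcd can only stay the same or decrease.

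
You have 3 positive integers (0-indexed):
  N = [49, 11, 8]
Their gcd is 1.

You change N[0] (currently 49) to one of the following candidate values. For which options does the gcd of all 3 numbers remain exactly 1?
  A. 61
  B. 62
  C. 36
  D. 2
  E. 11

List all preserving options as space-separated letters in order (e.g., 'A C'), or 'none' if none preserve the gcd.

Old gcd = 1; gcd of others (without N[0]) = 1
New gcd for candidate v: gcd(1, v). Preserves old gcd iff gcd(1, v) = 1.
  Option A: v=61, gcd(1,61)=1 -> preserves
  Option B: v=62, gcd(1,62)=1 -> preserves
  Option C: v=36, gcd(1,36)=1 -> preserves
  Option D: v=2, gcd(1,2)=1 -> preserves
  Option E: v=11, gcd(1,11)=1 -> preserves

Answer: A B C D E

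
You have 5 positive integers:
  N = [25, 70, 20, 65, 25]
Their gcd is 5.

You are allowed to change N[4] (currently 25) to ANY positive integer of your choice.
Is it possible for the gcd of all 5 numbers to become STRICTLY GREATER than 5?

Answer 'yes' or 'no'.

Current gcd = 5
gcd of all OTHER numbers (without N[4]=25): gcd([25, 70, 20, 65]) = 5
The new gcd after any change is gcd(5, new_value).
This can be at most 5.
Since 5 = old gcd 5, the gcd can only stay the same or decrease.

Answer: no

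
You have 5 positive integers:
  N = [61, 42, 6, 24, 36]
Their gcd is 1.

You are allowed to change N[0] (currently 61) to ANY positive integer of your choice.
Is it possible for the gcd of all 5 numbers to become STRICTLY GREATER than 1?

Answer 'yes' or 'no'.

Answer: yes

Derivation:
Current gcd = 1
gcd of all OTHER numbers (without N[0]=61): gcd([42, 6, 24, 36]) = 6
The new gcd after any change is gcd(6, new_value).
This can be at most 6.
Since 6 > old gcd 1, the gcd CAN increase (e.g., set N[0] = 6).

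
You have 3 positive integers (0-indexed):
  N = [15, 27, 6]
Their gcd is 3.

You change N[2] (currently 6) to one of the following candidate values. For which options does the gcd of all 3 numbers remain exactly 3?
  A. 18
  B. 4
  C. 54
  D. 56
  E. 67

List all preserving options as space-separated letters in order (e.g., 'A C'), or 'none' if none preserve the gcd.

Old gcd = 3; gcd of others (without N[2]) = 3
New gcd for candidate v: gcd(3, v). Preserves old gcd iff gcd(3, v) = 3.
  Option A: v=18, gcd(3,18)=3 -> preserves
  Option B: v=4, gcd(3,4)=1 -> changes
  Option C: v=54, gcd(3,54)=3 -> preserves
  Option D: v=56, gcd(3,56)=1 -> changes
  Option E: v=67, gcd(3,67)=1 -> changes

Answer: A C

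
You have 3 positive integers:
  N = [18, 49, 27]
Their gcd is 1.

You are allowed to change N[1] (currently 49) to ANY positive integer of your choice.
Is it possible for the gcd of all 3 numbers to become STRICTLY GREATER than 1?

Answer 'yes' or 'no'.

Answer: yes

Derivation:
Current gcd = 1
gcd of all OTHER numbers (without N[1]=49): gcd([18, 27]) = 9
The new gcd after any change is gcd(9, new_value).
This can be at most 9.
Since 9 > old gcd 1, the gcd CAN increase (e.g., set N[1] = 9).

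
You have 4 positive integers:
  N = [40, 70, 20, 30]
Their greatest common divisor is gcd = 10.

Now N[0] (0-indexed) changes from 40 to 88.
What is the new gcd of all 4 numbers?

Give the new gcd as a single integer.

Numbers: [40, 70, 20, 30], gcd = 10
Change: index 0, 40 -> 88
gcd of the OTHER numbers (without index 0): gcd([70, 20, 30]) = 10
New gcd = gcd(g_others, new_val) = gcd(10, 88) = 2

Answer: 2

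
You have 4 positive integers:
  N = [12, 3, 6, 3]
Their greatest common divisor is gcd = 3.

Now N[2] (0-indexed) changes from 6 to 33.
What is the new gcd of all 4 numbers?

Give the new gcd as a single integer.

Answer: 3

Derivation:
Numbers: [12, 3, 6, 3], gcd = 3
Change: index 2, 6 -> 33
gcd of the OTHER numbers (without index 2): gcd([12, 3, 3]) = 3
New gcd = gcd(g_others, new_val) = gcd(3, 33) = 3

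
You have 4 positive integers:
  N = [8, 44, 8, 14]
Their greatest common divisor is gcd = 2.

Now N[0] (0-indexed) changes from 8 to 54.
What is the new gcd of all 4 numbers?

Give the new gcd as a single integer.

Answer: 2

Derivation:
Numbers: [8, 44, 8, 14], gcd = 2
Change: index 0, 8 -> 54
gcd of the OTHER numbers (without index 0): gcd([44, 8, 14]) = 2
New gcd = gcd(g_others, new_val) = gcd(2, 54) = 2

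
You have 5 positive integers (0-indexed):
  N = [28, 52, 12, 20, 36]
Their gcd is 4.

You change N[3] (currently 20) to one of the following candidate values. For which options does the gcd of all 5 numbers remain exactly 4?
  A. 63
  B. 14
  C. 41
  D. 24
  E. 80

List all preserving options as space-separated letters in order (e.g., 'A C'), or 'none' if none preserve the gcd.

Old gcd = 4; gcd of others (without N[3]) = 4
New gcd for candidate v: gcd(4, v). Preserves old gcd iff gcd(4, v) = 4.
  Option A: v=63, gcd(4,63)=1 -> changes
  Option B: v=14, gcd(4,14)=2 -> changes
  Option C: v=41, gcd(4,41)=1 -> changes
  Option D: v=24, gcd(4,24)=4 -> preserves
  Option E: v=80, gcd(4,80)=4 -> preserves

Answer: D E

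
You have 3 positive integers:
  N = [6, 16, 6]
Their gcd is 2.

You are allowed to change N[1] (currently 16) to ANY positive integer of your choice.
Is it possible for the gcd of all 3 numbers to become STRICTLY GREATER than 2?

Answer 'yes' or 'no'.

Answer: yes

Derivation:
Current gcd = 2
gcd of all OTHER numbers (without N[1]=16): gcd([6, 6]) = 6
The new gcd after any change is gcd(6, new_value).
This can be at most 6.
Since 6 > old gcd 2, the gcd CAN increase (e.g., set N[1] = 6).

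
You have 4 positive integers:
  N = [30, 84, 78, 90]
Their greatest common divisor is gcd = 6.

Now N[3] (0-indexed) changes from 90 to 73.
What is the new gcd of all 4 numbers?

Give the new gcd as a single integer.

Numbers: [30, 84, 78, 90], gcd = 6
Change: index 3, 90 -> 73
gcd of the OTHER numbers (without index 3): gcd([30, 84, 78]) = 6
New gcd = gcd(g_others, new_val) = gcd(6, 73) = 1

Answer: 1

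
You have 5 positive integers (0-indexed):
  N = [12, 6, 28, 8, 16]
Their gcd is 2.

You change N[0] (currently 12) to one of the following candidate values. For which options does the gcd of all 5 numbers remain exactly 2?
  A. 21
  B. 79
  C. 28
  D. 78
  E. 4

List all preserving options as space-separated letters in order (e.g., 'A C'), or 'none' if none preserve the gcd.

Answer: C D E

Derivation:
Old gcd = 2; gcd of others (without N[0]) = 2
New gcd for candidate v: gcd(2, v). Preserves old gcd iff gcd(2, v) = 2.
  Option A: v=21, gcd(2,21)=1 -> changes
  Option B: v=79, gcd(2,79)=1 -> changes
  Option C: v=28, gcd(2,28)=2 -> preserves
  Option D: v=78, gcd(2,78)=2 -> preserves
  Option E: v=4, gcd(2,4)=2 -> preserves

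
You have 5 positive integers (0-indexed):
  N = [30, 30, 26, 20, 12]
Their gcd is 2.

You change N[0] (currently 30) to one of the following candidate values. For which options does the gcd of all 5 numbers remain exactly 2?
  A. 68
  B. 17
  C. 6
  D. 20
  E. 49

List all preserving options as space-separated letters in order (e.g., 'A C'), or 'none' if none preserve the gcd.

Answer: A C D

Derivation:
Old gcd = 2; gcd of others (without N[0]) = 2
New gcd for candidate v: gcd(2, v). Preserves old gcd iff gcd(2, v) = 2.
  Option A: v=68, gcd(2,68)=2 -> preserves
  Option B: v=17, gcd(2,17)=1 -> changes
  Option C: v=6, gcd(2,6)=2 -> preserves
  Option D: v=20, gcd(2,20)=2 -> preserves
  Option E: v=49, gcd(2,49)=1 -> changes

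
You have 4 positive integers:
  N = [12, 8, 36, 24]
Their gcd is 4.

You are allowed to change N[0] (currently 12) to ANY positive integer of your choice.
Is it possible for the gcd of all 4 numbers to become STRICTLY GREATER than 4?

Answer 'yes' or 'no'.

Current gcd = 4
gcd of all OTHER numbers (without N[0]=12): gcd([8, 36, 24]) = 4
The new gcd after any change is gcd(4, new_value).
This can be at most 4.
Since 4 = old gcd 4, the gcd can only stay the same or decrease.

Answer: no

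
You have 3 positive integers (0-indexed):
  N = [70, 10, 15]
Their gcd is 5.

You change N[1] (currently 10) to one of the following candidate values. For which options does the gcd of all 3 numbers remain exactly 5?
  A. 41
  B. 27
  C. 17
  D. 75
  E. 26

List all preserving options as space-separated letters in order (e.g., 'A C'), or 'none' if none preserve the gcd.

Answer: D

Derivation:
Old gcd = 5; gcd of others (without N[1]) = 5
New gcd for candidate v: gcd(5, v). Preserves old gcd iff gcd(5, v) = 5.
  Option A: v=41, gcd(5,41)=1 -> changes
  Option B: v=27, gcd(5,27)=1 -> changes
  Option C: v=17, gcd(5,17)=1 -> changes
  Option D: v=75, gcd(5,75)=5 -> preserves
  Option E: v=26, gcd(5,26)=1 -> changes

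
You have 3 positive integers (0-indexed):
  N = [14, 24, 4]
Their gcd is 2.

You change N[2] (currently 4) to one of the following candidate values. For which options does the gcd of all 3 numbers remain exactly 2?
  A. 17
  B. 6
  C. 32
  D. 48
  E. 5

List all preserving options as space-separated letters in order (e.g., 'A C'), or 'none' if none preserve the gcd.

Answer: B C D

Derivation:
Old gcd = 2; gcd of others (without N[2]) = 2
New gcd for candidate v: gcd(2, v). Preserves old gcd iff gcd(2, v) = 2.
  Option A: v=17, gcd(2,17)=1 -> changes
  Option B: v=6, gcd(2,6)=2 -> preserves
  Option C: v=32, gcd(2,32)=2 -> preserves
  Option D: v=48, gcd(2,48)=2 -> preserves
  Option E: v=5, gcd(2,5)=1 -> changes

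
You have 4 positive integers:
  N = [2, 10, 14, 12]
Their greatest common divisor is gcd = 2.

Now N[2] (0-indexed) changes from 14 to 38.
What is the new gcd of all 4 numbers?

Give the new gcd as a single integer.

Answer: 2

Derivation:
Numbers: [2, 10, 14, 12], gcd = 2
Change: index 2, 14 -> 38
gcd of the OTHER numbers (without index 2): gcd([2, 10, 12]) = 2
New gcd = gcd(g_others, new_val) = gcd(2, 38) = 2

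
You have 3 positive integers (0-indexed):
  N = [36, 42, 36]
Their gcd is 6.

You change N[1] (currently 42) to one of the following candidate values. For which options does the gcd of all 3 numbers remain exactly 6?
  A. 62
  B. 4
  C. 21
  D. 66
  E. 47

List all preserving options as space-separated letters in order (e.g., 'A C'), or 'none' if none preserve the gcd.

Answer: D

Derivation:
Old gcd = 6; gcd of others (without N[1]) = 36
New gcd for candidate v: gcd(36, v). Preserves old gcd iff gcd(36, v) = 6.
  Option A: v=62, gcd(36,62)=2 -> changes
  Option B: v=4, gcd(36,4)=4 -> changes
  Option C: v=21, gcd(36,21)=3 -> changes
  Option D: v=66, gcd(36,66)=6 -> preserves
  Option E: v=47, gcd(36,47)=1 -> changes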